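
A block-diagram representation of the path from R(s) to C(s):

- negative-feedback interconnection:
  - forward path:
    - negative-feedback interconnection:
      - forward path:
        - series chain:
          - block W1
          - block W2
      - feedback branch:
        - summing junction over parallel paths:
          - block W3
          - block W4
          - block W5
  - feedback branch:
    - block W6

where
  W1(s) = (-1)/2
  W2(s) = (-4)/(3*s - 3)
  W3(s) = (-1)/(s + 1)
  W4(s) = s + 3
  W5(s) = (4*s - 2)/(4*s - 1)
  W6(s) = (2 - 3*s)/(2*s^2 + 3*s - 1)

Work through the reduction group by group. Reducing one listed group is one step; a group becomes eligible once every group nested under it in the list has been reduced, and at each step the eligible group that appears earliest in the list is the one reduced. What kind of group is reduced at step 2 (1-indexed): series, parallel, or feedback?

1. cascade W1, W2
2. sum the parallel branches W3, W4, W5
3. reduce the feedback loop with forward (W1*W2) and return (W3+W4+W5)
4. reduce the feedback loop with forward [(W1*W2)/(1+(W1*W2)*(W3+W4+W5))] and return W6
The group at step 2 is a parallel group.

Hence the answer: parallel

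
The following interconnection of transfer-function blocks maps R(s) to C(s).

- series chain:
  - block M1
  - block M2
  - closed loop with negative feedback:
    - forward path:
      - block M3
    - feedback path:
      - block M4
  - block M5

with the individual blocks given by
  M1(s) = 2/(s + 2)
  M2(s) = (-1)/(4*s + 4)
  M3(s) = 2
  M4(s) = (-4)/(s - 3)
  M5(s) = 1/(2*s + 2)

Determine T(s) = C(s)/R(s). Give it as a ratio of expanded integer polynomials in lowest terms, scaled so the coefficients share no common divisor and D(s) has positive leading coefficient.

First reduce the diagram to T(s).

[1] reduce the feedback loop with forward M3 and return M4 gives (2*s - 6)/(s - 11)
[2] multiply M1, M2, [M3/(1+M3*M4)], M5 (series), which is the overall transfer function T(s) = C(s)/R(s) in lowest terms

Answer: (3 - s)/(2*s^4 - 14*s^3 - 78*s^2 - 106*s - 44)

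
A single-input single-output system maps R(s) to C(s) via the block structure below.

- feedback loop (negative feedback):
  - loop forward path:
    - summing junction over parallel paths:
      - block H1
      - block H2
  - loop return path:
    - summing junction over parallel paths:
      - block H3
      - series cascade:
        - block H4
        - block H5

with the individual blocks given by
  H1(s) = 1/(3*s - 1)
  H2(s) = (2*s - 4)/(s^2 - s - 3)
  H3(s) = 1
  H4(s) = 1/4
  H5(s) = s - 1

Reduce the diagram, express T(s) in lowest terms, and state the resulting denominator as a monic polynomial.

Step 1: combine H1, H2 in parallel; result (7*s^2 - 15*s + 1)/(3*s^3 - 4*s^2 - 8*s + 3)
Step 2: cascade H4, H5; result s/4 - 1/4
Step 3: reduce the parallel group H3, (H4*H5); result s/4 + 3/4
Step 4: reduce the feedback loop with forward (H1+H2) and return (H3+(H4*H5)); result (28*s^2 - 60*s + 4)/(19*s^3 - 10*s^2 - 76*s + 15)
No further cancellation is possible in the step-4 result, so that is T(s). Its denominator becomes monic after dividing by the leading coefficient 19.

Hence the answer: s^3 - 10*s^2/19 - 4*s + 15/19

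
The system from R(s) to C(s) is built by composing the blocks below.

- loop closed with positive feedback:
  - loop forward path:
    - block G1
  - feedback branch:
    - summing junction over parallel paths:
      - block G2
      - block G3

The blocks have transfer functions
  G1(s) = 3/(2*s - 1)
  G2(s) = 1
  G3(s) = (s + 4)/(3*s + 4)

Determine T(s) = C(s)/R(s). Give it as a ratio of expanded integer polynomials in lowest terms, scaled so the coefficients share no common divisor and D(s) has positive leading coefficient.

Step 1. parallel reduction of G2, G3 = (4*s + 8)/(3*s + 4)
Step 2. collapse the loop (G1 forward, (G2+G3) return); the result is T(s) itself (integer coefficients, no common factor, positive leading denominator coefficient)

Final answer: (9*s + 12)/(6*s^2 - 7*s - 28)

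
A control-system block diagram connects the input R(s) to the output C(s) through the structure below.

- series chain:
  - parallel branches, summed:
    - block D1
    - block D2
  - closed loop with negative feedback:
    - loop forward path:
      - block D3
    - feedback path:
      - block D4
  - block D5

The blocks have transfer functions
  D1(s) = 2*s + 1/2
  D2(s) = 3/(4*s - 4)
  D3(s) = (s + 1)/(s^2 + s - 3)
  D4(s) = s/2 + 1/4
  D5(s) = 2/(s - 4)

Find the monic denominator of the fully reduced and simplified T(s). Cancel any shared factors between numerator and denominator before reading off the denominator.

Answer: s^4 - 23*s^3/6 - 11*s^2/3 + 83*s/6 - 22/3

Working:
Step 1: add D1, D2 (parallel); result (8*s^2 - 6*s + 1)/(4*s - 4)
Step 2: feedback reduction of D3, D4; result (4*s + 4)/(6*s^2 + 7*s - 11)
Step 3: combine (D1+D2), [D3/(1+D3*D4)], D5 in series; result (16*s^3 + 4*s^2 - 10*s + 2)/(6*s^4 - 23*s^3 - 22*s^2 + 83*s - 44)
Step 3 gives the fully reduced T(s), with no common factor left to cancel. The denominator's leading coefficient is 6, so divide each of its coefficients by 6 to get the monic form.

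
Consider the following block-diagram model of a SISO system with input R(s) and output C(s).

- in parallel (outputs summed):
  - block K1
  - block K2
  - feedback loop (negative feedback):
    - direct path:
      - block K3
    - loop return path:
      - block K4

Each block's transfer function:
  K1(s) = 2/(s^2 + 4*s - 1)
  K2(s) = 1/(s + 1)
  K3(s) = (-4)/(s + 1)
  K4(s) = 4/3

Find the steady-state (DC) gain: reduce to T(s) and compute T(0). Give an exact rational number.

Step 1: collapse the loop (K3 forward, K4 return): (-12)/(3*s - 13)
Step 2: reduce the parallel group K1, K2, [K3/(1+K3*K4)]: (-9*s^3 - 55*s^2 - 111*s - 1)/(3*s^4 + 2*s^3 - 56*s^2 - 42*s + 13)
That last expression is T(s); at s = 0 only the constant terms survive, so T(0) = -1/13.

Answer: -1/13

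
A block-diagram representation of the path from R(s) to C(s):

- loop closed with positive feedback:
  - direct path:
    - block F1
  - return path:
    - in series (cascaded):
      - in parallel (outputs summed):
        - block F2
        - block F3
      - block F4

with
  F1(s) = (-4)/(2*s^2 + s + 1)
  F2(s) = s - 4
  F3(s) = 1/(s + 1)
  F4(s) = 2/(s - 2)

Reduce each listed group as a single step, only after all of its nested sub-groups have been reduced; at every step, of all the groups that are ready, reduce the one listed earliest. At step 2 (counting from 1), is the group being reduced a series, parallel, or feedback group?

Reducing step by step:

1. sum the parallel branches F2, F3
2. cascade (F2+F3), F4
3. feedback reduction of F1, ((F2+F3)*F4)
At step 2 the group reduced is series.

Answer: series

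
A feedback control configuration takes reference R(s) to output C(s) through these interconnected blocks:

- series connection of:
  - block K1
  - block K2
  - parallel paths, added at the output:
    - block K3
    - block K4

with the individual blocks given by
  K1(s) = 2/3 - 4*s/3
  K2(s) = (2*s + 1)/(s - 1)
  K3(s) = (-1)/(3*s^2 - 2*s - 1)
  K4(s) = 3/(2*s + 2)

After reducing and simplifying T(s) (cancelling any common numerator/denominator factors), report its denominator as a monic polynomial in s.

Reducing step by step:

Step 1 - sum the parallel branches K3, K4 -> (9*s^2 - 8*s - 5)/(6*s^3 + 2*s^2 - 6*s - 2)
Step 2 - combine K1, K2, (K3+K4) in series -> (-36*s^4 + 32*s^3 + 29*s^2 - 8*s - 5)/(9*s^4 - 6*s^3 - 12*s^2 + 6*s + 3)
The result of step 2 is T(s) in lowest terms. Its denominator has leading coefficient 9; dividing the denominator through by 9 makes it monic.

Answer: s^4 - 2*s^3/3 - 4*s^2/3 + 2*s/3 + 1/3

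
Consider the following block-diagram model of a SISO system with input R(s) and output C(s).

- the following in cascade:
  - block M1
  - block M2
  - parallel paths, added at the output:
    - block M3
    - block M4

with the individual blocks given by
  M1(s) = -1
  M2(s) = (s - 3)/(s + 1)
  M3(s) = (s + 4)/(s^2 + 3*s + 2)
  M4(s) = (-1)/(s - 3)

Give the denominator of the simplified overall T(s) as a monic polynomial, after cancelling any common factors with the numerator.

Step 1: reduce the parallel group M3, M4; result (-2*s - 14)/(s^3 - 7*s - 6)
Step 2: combine M1, M2, (M3+M4) in series; result (2*s + 14)/(s^3 + 4*s^2 + 5*s + 2)
No further cancellation is possible in the step-2 result, so that is T(s). Its denominator is already monic.

Answer: s^3 + 4*s^2 + 5*s + 2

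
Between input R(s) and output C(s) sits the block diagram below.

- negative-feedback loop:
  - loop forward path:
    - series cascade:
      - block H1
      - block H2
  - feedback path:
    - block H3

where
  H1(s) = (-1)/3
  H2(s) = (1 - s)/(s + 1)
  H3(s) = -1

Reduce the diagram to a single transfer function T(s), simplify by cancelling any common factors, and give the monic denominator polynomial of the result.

Step 1 - cascade H1, H2: (s - 1)/(3*s + 3)
Step 2 - close the feedback loop around (H1*H2), H3: (s - 1)/(2*s + 4)
No further cancellation is possible in the step-2 result, so that is T(s). Its denominator becomes monic after dividing by the leading coefficient 2.

Final answer: s + 2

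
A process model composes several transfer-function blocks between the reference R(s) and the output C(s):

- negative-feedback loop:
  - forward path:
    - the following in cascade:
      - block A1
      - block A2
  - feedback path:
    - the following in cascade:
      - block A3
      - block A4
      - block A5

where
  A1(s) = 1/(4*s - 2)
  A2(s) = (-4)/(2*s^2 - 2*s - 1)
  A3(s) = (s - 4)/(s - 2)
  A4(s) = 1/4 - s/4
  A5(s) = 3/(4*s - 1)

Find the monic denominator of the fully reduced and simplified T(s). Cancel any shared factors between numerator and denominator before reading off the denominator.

Answer: s^5 - 15*s^4/4 + 31*s^3/8 - 13*s^2/32 - 33*s/32 + 1/2

Working:
Step 1. cascade A1, A2 = (-2)/(4*s^3 - 6*s^2 + 1)
Step 2. combine A3, A4, A5 in series = (-3*s^2 + 15*s - 12)/(16*s^2 - 36*s + 8)
Step 3. collapse the loop ((A1*A2) forward, (A3*A4*A5) return) = (-16*s^2 + 36*s - 8)/(32*s^5 - 120*s^4 + 124*s^3 - 13*s^2 - 33*s + 16)
T(s) is the step-3 result (common factors already cancelled). Leading coefficient of the denominator: 32. Divide through by 32 for the monic polynomial.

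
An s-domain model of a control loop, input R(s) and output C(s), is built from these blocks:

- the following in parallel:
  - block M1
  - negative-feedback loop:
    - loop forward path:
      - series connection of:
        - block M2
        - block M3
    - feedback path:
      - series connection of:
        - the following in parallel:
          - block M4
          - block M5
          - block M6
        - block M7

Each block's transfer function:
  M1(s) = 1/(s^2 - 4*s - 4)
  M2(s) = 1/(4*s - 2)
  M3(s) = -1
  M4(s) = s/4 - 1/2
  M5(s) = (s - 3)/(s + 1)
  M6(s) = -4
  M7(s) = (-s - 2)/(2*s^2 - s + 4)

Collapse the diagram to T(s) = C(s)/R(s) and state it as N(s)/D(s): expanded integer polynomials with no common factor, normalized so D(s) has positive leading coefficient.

(1) multiply M2, M3 (series) = (-1)/(4*s - 2)
(2) parallel reduction of M4, M5, M6 = (s^2 - 13*s - 30)/(4*s + 4)
(3) multiply (M4+M5+M6), M7 (series) = (-s^3 + 11*s^2 + 56*s + 60)/(8*s^3 + 4*s^2 + 12*s + 16)
(4) close the feedback loop around (M2*M3), ((M4+M5+M6)*M7) = (-8*s^3 - 4*s^2 - 12*s - 16)/(32*s^4 + s^3 + 29*s^2 - 16*s - 92)
(5) add M1, [(M2*M3)/(1+(M2*M3)*((M4+M5+M6)*M7))] (parallel), which is the overall transfer function T(s) = C(s)/R(s) in lowest terms

Therefore the answer is (-8*s^5 + 60*s^4 + 37*s^3 + 77*s^2 + 96*s - 28)/(32*s^6 - 127*s^5 - 103*s^4 - 136*s^3 - 144*s^2 + 432*s + 368).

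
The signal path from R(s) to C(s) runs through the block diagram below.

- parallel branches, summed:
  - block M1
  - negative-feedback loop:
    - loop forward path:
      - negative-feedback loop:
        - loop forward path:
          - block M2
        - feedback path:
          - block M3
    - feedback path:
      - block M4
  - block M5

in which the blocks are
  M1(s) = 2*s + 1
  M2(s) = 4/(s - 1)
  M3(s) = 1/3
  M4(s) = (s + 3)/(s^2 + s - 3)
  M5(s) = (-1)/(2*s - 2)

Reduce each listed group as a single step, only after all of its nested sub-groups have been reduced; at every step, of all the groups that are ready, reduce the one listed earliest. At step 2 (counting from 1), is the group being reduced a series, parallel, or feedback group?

Step 1: collapse the loop (M2 forward, M3 return)
Step 2: reduce the feedback loop with forward [M2/(1+M2*M3)] and return M4
Step 3: add M1, [[M2/(1+M2*M3)]/(1+[M2/(1+M2*M3)]*M4)], M5 (parallel)
The group at step 2 is a feedback group.

Therefore the answer is feedback.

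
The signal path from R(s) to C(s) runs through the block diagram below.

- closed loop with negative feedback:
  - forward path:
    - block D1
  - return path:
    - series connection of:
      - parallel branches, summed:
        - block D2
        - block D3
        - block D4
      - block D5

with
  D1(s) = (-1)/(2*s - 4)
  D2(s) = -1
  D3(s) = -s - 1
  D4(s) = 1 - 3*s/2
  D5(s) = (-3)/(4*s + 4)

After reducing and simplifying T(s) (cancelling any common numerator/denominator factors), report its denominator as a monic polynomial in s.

1. parallel reduction of D2, D3, D4 gives -5*s/2 - 1
2. multiply (D2+D3+D4), D5 (series) gives (15*s + 6)/(8*s + 8)
3. reduce the feedback loop with forward D1 and return ((D2+D3+D4)*D5) gives (-8*s - 8)/(16*s^2 - 31*s - 38)
That last expression is T(s), already simplified. Scaling its denominator by 1/16 (the reciprocal of the leading coefficient) yields the monic denominator.

Hence the answer: s^2 - 31*s/16 - 19/8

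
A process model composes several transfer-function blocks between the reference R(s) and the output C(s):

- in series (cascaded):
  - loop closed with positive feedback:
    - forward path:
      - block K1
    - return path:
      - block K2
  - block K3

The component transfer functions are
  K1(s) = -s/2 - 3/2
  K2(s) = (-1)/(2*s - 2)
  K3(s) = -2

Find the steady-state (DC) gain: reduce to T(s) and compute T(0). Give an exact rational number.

The answer is 12/7.

Reasoning:
1. feedback reduction of K1, K2 = (-2*s^2 - 4*s + 6)/(3*s - 7)
2. multiply [K1/(1-K1*K2)], K3 (series) = (4*s^2 + 8*s - 12)/(3*s - 7)
The step-2 result is T(s). Setting s = 0: T(0) = -12/(-7) = 12/7.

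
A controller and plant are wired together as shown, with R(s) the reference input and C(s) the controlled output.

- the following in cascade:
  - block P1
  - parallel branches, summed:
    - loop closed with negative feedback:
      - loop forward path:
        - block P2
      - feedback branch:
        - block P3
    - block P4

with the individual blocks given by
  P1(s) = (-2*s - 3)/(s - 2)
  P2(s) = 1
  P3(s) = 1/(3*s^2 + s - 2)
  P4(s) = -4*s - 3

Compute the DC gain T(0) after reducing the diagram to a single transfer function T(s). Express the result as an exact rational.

Reducing step by step:

[1] collapse the loop (P2 forward, P3 return), giving (3*s^2 + s - 2)/(3*s^2 + s - 1)
[2] reduce the parallel group [P2/(1+P2*P3)], P4, giving (-12*s^3 - 10*s^2 + 2*s + 1)/(3*s^2 + s - 1)
[3] combine P1, ([P2/(1+P2*P3)]+P4) in series, giving (24*s^4 + 56*s^3 + 26*s^2 - 8*s - 3)/(3*s^3 - 5*s^2 - 3*s + 2)
DC gain: substitute s = 0 into T(s) from step 3: T(0) = -3/2.

Answer: -3/2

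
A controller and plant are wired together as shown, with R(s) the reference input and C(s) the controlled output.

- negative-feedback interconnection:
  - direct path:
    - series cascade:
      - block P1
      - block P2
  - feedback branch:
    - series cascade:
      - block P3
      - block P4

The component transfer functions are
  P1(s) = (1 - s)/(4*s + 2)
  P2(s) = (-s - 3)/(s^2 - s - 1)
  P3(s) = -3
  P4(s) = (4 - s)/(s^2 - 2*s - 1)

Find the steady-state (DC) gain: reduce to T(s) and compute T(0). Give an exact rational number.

Answer: 3/38

Working:
Step 1. reduce the series chain P1, P2 -> (s^2 + 2*s - 3)/(4*s^3 - 2*s^2 - 6*s - 2)
Step 2. reduce the series chain P3, P4 -> (3*s - 12)/(s^2 - 2*s - 1)
Step 3. reduce the feedback loop with forward (P1*P2) and return (P3*P4) -> (s^4 - 8*s^2 + 4*s + 3)/(4*s^5 - 10*s^4 - 3*s^3 + 6*s^2 - 23*s + 38)
Evaluating the step-3 result (the overall T(s)) at s = 0 gives T(0) = 3/38.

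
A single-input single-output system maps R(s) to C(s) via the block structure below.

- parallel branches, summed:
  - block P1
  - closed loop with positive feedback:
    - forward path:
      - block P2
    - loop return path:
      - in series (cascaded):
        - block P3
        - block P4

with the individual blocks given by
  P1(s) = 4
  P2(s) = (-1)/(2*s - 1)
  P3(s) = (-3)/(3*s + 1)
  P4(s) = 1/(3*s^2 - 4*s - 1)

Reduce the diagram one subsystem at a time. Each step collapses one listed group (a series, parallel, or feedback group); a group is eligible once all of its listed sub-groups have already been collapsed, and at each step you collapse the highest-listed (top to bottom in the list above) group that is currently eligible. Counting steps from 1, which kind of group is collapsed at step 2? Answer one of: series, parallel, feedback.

Answer: feedback

Working:
1. multiply P3, P4 (series)
2. apply the feedback formula to P2, (P3*P4)
3. reduce the parallel group P1, [P2/(1-P2*(P3*P4))]
At step 2 the group reduced is feedback.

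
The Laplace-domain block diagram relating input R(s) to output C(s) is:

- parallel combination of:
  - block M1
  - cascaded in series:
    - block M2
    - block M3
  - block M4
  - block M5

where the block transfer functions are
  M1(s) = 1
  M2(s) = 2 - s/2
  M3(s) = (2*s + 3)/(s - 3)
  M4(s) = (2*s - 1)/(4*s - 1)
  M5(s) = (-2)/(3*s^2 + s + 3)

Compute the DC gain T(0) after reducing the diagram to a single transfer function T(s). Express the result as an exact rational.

(1) combine M2, M3 in series; result (-2*s^2 + 5*s + 12)/(2*s - 6)
(2) parallel reduction of M1, (M2*M3), M4, M5; result (-24*s^5 + 94*s^4 + 19*s^3 + 89*s^2 + 61*s - 12)/(24*s^4 - 70*s^3 + 16*s^2 - 72*s + 18)
Evaluating the step-2 result (the overall T(s)) at s = 0 gives T(0) = -12/18 = -2/3.

Therefore the answer is -2/3.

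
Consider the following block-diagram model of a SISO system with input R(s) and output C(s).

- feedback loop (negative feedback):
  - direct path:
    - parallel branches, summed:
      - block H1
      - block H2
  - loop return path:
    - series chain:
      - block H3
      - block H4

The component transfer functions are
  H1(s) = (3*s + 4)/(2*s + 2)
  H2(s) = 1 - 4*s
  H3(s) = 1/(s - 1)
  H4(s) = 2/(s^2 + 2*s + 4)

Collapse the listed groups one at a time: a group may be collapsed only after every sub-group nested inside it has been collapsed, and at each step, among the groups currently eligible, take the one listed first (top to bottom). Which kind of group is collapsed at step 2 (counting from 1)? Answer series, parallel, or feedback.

The answer is series.

Reasoning:
1. sum the parallel branches H1, H2
2. reduce the series chain H3, H4
3. collapse the loop ((H1+H2) forward, (H3*H4) return)
Step 2: series.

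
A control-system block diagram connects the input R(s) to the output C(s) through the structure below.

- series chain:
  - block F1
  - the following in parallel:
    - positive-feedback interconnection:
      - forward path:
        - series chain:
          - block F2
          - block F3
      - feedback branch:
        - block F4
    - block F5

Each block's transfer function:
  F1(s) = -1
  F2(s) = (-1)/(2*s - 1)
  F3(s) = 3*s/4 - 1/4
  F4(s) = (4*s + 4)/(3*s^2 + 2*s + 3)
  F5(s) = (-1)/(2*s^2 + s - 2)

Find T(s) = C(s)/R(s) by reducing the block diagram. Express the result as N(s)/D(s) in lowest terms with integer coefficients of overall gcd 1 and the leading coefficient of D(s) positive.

Answer: (18*s^5 + 15*s^4 + 23*s^3 + 11*s^2 + 7*s - 10)/(48*s^5 + 56*s^4 + 16*s^3 - 40*s^2 - 64*s + 32)

Working:
(1) series reduction of F2, F3 gives (1 - 3*s)/(8*s - 4)
(2) reduce the feedback loop with forward (F2*F3) and return F4 gives (-9*s^3 - 3*s^2 - 7*s + 3)/(24*s^3 + 16*s^2 + 24*s - 16)
(3) reduce the parallel group [(F2*F3)/(1-(F2*F3)*F4)], F5 gives (-18*s^5 - 15*s^4 - 23*s^3 - 11*s^2 - 7*s + 10)/(48*s^5 + 56*s^4 + 16*s^3 - 40*s^2 - 64*s + 32)
(4) combine F1, ([(F2*F3)/(1-(F2*F3)*F4)]+F5) in series; the result is T(s) itself (integer coefficients, no common factor, positive leading denominator coefficient)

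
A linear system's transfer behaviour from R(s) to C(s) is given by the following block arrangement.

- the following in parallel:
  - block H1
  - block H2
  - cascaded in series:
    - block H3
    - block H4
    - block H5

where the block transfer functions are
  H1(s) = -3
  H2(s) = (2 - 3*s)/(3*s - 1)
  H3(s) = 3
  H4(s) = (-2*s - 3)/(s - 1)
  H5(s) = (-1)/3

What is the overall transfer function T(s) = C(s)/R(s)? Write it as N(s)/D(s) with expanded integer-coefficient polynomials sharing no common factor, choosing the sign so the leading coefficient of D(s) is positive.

First reduce the diagram to T(s).

1. series reduction of H3, H4, H5 gives (2*s + 3)/(s - 1)
2. reduce the parallel group H1, H2, (H3*H4*H5); the result is T(s) itself (integer coefficients, no common factor, positive leading denominator coefficient)

Answer: (-6*s^2 + 24*s - 8)/(3*s^2 - 4*s + 1)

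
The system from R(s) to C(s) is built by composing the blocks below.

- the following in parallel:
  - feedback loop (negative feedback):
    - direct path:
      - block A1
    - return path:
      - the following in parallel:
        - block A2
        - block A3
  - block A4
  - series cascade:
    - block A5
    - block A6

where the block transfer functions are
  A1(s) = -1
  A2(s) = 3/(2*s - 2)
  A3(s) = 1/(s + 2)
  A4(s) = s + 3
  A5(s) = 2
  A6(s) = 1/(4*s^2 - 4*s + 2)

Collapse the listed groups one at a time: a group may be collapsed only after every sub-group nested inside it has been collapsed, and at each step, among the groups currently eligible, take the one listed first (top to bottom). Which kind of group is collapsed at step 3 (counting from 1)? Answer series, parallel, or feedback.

Answer: series

Working:
1. add A2, A3 (parallel)
2. feedback reduction of A1, (A2+A3)
3. reduce the series chain A5, A6
4. sum the parallel branches [A1/(1+A1*(A2+A3))], A4, (A5*A6)
Step 3: series.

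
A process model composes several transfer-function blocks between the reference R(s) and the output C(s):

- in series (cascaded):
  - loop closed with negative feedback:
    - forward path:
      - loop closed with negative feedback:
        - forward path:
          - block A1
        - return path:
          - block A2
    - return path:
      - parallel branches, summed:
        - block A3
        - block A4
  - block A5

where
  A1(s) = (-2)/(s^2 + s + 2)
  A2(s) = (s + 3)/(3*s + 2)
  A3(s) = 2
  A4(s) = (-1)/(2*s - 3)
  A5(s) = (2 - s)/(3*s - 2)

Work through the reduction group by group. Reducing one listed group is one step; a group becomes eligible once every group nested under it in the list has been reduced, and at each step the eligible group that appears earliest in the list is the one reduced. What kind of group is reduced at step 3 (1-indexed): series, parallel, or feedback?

The answer is feedback.

Reasoning:
Step 1. collapse the loop (A1 forward, A2 return)
Step 2. add A3, A4 (parallel)
Step 3. reduce the feedback loop with forward [A1/(1+A1*A2)] and return (A3+A4)
Step 4. multiply [[A1/(1+A1*A2)]/(1+[A1/(1+A1*A2)]*(A3+A4))], A5 (series)
So the answer for step 3 is feedback.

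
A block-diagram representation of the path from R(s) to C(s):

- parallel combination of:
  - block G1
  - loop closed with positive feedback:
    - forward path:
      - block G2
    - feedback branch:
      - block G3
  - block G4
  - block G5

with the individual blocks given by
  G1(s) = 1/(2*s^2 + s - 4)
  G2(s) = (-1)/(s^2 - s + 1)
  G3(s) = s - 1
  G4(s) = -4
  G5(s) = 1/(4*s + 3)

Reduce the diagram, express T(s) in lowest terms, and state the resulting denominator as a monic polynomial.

Step 1 - reduce the feedback loop with forward G2 and return G3 gives (-1)/s^2
Step 2 - combine G1, [G2/(1-G2*G3)], G4, G5 in parallel gives (-32*s^5 - 38*s^4 + 49*s^3 + 37*s^2 + 13*s + 12)/(8*s^5 + 10*s^4 - 13*s^3 - 12*s^2)
Step 2 gives the fully reduced T(s), with no common factor left to cancel. The denominator's leading coefficient is 8, so divide each of its coefficients by 8 to get the monic form.

Answer: s^5 + 5*s^4/4 - 13*s^3/8 - 3*s^2/2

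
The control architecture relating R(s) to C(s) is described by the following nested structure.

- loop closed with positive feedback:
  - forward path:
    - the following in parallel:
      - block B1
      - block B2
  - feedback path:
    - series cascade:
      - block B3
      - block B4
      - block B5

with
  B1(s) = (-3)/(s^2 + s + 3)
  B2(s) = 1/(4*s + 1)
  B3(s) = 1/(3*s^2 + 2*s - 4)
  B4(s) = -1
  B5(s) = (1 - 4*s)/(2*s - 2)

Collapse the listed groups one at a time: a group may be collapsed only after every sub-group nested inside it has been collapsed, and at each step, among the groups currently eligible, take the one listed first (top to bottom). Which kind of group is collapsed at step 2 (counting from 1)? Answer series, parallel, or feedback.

Answer: series

Working:
[1] add B1, B2 (parallel)
[2] multiply B3, B4, B5 (series)
[3] feedback reduction of (B1+B2), (B3*B4*B5)
So the answer for step 2 is series.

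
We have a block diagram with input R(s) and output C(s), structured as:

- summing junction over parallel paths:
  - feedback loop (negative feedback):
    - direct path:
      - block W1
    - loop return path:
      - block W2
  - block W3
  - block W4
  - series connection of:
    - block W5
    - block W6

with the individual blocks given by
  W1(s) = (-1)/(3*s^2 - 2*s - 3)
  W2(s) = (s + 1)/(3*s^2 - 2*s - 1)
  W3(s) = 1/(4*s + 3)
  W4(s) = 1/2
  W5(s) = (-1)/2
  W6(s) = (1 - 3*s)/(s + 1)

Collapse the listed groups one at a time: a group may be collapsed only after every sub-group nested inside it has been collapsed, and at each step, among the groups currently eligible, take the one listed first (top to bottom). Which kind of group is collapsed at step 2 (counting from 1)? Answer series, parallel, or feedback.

[1] feedback reduction of W1, W2
[2] combine W5, W6 in series
[3] sum the parallel branches [W1/(1+W1*W2)], W3, W4, (W5*W6)
At step 2 the group reduced is series.

Therefore the answer is series.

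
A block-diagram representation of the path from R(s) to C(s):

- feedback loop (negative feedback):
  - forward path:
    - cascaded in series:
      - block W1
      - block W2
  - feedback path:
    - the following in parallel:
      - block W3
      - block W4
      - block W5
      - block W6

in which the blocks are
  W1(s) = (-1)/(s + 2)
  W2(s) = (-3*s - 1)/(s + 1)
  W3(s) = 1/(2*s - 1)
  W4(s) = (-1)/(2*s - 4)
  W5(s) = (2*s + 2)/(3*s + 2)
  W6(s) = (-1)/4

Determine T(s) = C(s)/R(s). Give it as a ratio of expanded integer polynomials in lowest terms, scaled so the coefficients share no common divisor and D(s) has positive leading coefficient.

Step 1: reduce the series chain W1, W2 -> (3*s + 1)/(s^2 + 3*s + 2)
Step 2: add W3, W4, W5, W6 (parallel) -> (10*s^3 - 13*s^2 - 38*s)/(24*s^3 - 44*s^2 - 16*s + 16)
Step 3: apply the feedback formula to (W1*W2), (W3+W4+W5+W6) - this is the overall T(s), already in the required normalized form

Final answer: (72*s^4 - 108*s^3 - 92*s^2 + 32*s + 16)/(24*s^5 + 58*s^4 - 129*s^3 - 247*s^2 - 22*s + 32)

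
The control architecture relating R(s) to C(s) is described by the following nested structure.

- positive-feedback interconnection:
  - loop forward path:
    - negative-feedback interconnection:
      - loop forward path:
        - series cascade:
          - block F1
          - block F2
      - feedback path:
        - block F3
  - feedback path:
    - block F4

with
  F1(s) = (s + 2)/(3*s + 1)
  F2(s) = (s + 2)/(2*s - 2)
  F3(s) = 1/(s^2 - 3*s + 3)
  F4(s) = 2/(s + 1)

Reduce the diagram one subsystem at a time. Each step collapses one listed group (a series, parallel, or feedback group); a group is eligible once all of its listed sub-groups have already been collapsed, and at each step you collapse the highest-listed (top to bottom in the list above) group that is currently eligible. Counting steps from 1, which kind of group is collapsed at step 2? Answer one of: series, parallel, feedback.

Step 1: multiply F1, F2 (series)
Step 2: feedback reduction of (F1*F2), F3
Step 3: collapse the loop ([(F1*F2)/(1+(F1*F2)*F3)] forward, F4 return)
Step 2: feedback.

Hence the answer: feedback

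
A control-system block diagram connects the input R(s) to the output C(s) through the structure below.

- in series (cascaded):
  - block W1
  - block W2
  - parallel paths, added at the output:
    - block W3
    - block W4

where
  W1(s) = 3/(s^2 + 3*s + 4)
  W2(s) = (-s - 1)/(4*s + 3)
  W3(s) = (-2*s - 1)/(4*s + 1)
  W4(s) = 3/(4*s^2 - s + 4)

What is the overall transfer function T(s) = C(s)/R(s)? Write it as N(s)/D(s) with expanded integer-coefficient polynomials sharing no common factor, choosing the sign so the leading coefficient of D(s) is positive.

[1] combine W3, W4 in parallel gives (-8*s^3 - 2*s^2 + 5*s - 1)/(16*s^3 + 15*s + 4)
[2] combine W1, W2, (W3+W4) in series, which is the overall transfer function T(s) = C(s)/R(s) in lowest terms

Therefore the answer is (24*s^4 + 30*s^3 - 9*s^2 - 12*s + 3)/(64*s^6 + 240*s^5 + 460*s^4 + 433*s^3 + 435*s^2 + 280*s + 48).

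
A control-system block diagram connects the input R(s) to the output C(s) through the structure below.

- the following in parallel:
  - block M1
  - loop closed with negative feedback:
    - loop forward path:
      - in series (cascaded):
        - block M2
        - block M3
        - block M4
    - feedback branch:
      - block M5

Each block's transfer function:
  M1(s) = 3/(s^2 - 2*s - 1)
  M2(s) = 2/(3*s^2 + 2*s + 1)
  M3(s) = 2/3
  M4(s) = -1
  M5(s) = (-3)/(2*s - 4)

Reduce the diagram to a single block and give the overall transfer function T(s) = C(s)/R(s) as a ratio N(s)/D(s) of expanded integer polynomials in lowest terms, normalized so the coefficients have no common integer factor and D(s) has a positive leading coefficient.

Step 1 - series reduction of M2, M3, M4: (-4)/(9*s^2 + 6*s + 3)
Step 2 - reduce the feedback loop with forward (M2*M3*M4) and return M5: (8 - 4*s)/(9*s^3 - 12*s^2 - 9*s)
Step 3 - parallel reduction of M1, [(M2*M3*M4)/(1+(M2*M3*M4)*M5)]; the result is T(s) itself (integer coefficients, no common factor, positive leading denominator coefficient)

Answer: (23*s^3 - 20*s^2 - 39*s - 8)/(9*s^5 - 30*s^4 + 6*s^3 + 30*s^2 + 9*s)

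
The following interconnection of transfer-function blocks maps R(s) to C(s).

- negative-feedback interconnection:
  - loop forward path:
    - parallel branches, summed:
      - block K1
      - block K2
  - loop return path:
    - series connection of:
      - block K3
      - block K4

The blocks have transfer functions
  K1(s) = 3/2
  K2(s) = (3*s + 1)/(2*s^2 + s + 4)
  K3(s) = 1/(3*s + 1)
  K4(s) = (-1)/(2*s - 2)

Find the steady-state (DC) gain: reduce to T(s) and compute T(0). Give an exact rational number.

Answer: 14/15

Working:
1. add K1, K2 (parallel), giving (6*s^2 + 9*s + 14)/(4*s^2 + 2*s + 8)
2. cascade K3, K4, giving (-1)/(6*s^2 - 4*s - 2)
3. apply the feedback formula to (K1+K2), (K3*K4), giving (36*s^4 + 30*s^3 + 36*s^2 - 74*s - 28)/(24*s^4 - 4*s^3 + 26*s^2 - 45*s - 30)
DC gain: substitute s = 0 into T(s) from step 3: T(0) = -28/(-30) = 14/15.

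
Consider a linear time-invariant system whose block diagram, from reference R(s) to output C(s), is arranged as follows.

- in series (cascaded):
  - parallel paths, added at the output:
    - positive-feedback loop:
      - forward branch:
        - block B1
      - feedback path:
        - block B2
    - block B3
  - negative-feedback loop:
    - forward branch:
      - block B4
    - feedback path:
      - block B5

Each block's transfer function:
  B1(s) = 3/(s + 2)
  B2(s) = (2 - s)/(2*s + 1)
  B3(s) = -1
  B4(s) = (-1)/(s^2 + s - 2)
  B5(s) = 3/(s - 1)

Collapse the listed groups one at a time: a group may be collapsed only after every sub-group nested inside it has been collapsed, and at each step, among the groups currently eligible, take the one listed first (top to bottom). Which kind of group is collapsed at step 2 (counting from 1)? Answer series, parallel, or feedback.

1. reduce the feedback loop with forward B1 and return B2
2. parallel reduction of [B1/(1-B1*B2)], B3
3. collapse the loop (B4 forward, B5 return)
4. reduce the series chain ([B1/(1-B1*B2)]+B3), [B4/(1+B4*B5)]
At step 2 the group reduced is parallel.

Therefore the answer is parallel.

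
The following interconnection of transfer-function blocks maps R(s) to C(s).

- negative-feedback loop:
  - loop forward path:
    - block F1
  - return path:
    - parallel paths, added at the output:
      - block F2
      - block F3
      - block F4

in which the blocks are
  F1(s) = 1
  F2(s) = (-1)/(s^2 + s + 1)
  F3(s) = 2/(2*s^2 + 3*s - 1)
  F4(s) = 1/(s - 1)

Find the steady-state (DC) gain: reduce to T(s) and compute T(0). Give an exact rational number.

(1) reduce the parallel group F2, F3, F4 -> (2*s^4 + 5*s^3 + 3*s^2 + 6*s - 4)/(2*s^5 + 3*s^4 - s^3 - 2*s^2 - 3*s + 1)
(2) close the feedback loop around F1, (F2+F3+F4) -> (2*s^5 + 3*s^4 - s^3 - 2*s^2 - 3*s + 1)/(2*s^5 + 5*s^4 + 4*s^3 + s^2 + 3*s - 3)
The step-2 result is T(s). Setting s = 0: T(0) = 1/(-3) = -1/3.

Answer: -1/3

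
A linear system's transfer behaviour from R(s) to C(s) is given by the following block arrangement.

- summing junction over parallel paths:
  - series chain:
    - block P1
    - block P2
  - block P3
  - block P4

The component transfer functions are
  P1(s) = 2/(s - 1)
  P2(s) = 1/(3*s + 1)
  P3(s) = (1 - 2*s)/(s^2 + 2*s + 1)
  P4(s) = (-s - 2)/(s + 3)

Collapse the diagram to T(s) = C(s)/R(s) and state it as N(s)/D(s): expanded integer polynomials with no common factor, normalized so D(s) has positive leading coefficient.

1. series reduction of P1, P2, giving 2/(3*s^2 - 2*s - 1)
2. combine (P1*P2), P3, P4 in parallel: this yields T(s), and no further normalization is needed

Answer: (-3*s^5 - 16*s^4 - 15*s^3 + 39*s^2 + 22*s + 5)/(3*s^5 + 13*s^4 + 10*s^3 - 10*s^2 - 13*s - 3)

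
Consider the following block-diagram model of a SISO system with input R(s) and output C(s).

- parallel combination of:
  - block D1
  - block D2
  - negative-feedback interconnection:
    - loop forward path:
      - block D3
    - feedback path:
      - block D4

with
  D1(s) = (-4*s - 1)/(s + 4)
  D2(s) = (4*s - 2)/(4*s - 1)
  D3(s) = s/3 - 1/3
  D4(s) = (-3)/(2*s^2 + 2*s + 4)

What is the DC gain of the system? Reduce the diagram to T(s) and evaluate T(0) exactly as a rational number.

Step 1: collapse the loop (D3 forward, D4 return) gives (2*s^3 + 2*s - 4)/(6*s^2 + 3*s + 15)
Step 2: parallel reduction of D1, D2, [D3/(1+D3*D4)] gives (8*s^5 - 42*s^4 + 48*s^3 - 166*s^2 + 121*s - 89)/(24*s^4 + 102*s^3 + 81*s^2 + 213*s - 60)
Evaluating the step-2 result (the overall T(s)) at s = 0 gives T(0) = -89/(-60) = 89/60.

Final answer: 89/60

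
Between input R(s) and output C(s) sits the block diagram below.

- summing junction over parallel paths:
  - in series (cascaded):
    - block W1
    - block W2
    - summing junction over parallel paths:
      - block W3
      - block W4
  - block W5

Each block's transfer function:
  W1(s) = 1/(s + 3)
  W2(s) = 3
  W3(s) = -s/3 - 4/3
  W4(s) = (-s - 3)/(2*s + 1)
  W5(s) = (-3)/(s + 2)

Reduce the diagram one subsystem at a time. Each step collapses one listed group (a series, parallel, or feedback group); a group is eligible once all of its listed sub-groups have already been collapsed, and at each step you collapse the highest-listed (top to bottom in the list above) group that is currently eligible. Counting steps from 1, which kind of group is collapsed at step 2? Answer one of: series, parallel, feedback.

(1) reduce the parallel group W3, W4
(2) multiply W1, W2, (W3+W4) (series)
(3) add (W1*W2*(W3+W4)), W5 (parallel)
So the answer for step 2 is series.

Hence the answer: series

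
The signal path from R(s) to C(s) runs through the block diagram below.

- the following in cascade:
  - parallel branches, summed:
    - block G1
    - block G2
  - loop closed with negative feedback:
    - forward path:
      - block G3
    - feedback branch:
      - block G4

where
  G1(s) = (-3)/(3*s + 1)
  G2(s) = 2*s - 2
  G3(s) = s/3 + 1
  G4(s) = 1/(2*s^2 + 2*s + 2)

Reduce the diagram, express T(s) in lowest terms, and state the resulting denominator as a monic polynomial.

First reduce the diagram to T(s).

Step 1. parallel reduction of G1, G2: (6*s^2 - 4*s - 5)/(3*s + 1)
Step 2. feedback reduction of G3, G4: (2*s^3 + 8*s^2 + 8*s + 6)/(6*s^2 + 7*s + 9)
Step 3. combine (G1+G2), [G3/(1+G3*G4)] in series: (12*s^5 + 40*s^4 + 6*s^3 - 36*s^2 - 64*s - 30)/(18*s^3 + 27*s^2 + 34*s + 9)
T(s) is the step-3 result (common factors already cancelled). Leading coefficient of the denominator: 18. Divide through by 18 for the monic polynomial.

Answer: s^3 + 3*s^2/2 + 17*s/9 + 1/2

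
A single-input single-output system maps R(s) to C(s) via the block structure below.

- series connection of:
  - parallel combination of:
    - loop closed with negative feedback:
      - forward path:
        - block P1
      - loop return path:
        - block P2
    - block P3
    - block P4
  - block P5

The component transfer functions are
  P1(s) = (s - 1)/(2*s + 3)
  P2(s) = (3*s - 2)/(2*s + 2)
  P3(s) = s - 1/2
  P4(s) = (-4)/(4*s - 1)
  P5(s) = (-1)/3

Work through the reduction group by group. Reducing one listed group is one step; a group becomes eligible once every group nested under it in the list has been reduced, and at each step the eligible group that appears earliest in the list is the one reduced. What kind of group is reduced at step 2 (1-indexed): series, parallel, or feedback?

Step 1: collapse the loop (P1 forward, P2 return)
Step 2: combine [P1/(1+P1*P2)], P3, P4 in parallel
Step 3: series reduction of ([P1/(1+P1*P2)]+P3+P4), P5
Step 2 collapses a parallel group.

Answer: parallel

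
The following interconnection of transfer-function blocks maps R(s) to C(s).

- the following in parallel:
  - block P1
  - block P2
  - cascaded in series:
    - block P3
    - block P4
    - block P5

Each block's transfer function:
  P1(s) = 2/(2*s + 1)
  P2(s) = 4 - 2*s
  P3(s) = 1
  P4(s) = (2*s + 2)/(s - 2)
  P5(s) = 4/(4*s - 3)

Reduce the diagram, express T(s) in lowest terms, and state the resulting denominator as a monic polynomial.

(1) cascade P3, P4, P5 gives (8*s + 8)/(4*s^2 - 11*s + 6)
(2) parallel reduction of P1, P2, (P3*P4*P5) gives (-16*s^4 + 68*s^3 - 50*s^2 - 6*s + 44)/(8*s^3 - 18*s^2 + s + 6)
The result of step 2 is T(s) in lowest terms. Its denominator has leading coefficient 8; dividing the denominator through by 8 makes it monic.

Final answer: s^3 - 9*s^2/4 + s/8 + 3/4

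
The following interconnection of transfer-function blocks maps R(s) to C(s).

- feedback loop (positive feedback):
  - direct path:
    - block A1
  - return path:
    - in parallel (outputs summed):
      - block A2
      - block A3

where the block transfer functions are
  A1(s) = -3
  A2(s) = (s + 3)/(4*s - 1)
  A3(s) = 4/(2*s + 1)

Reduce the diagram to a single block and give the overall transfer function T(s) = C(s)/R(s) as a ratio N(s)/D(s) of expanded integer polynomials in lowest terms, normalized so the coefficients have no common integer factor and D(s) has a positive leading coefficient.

Answer: (-24*s^2 - 6*s + 3)/(14*s^2 + 71*s - 4)

Working:
1. reduce the parallel group A2, A3: (2*s^2 + 23*s - 1)/(8*s^2 + 2*s - 1)
2. apply the feedback formula to A1, (A2+A3) - this is the overall T(s), already in the required normalized form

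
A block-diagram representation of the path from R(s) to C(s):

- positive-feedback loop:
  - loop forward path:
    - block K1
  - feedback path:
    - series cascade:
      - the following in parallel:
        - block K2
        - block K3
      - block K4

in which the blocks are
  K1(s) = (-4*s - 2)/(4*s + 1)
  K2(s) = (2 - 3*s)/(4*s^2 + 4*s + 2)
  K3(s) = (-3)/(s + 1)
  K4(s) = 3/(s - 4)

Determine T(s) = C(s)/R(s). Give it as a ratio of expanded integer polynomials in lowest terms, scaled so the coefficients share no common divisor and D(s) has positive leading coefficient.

First reduce the diagram to T(s).

Step 1. parallel reduction of K2, K3 = (-15*s^2 - 13*s - 4)/(4*s^3 + 8*s^2 + 6*s + 2)
Step 2. combine (K2+K3), K4 in series = (-45*s^2 - 39*s - 12)/(4*s^4 - 8*s^3 - 26*s^2 - 22*s - 8)
Step 3. feedback reduction of K1, ((K2+K3)*K4) - this is the overall T(s), already in the required normalized form

Answer: (-4*s^5 + 6*s^4 + 30*s^3 + 35*s^2 + 19*s + 4)/(4*s^5 - 7*s^4 - 73*s^3 - 90*s^2 - 45*s - 8)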